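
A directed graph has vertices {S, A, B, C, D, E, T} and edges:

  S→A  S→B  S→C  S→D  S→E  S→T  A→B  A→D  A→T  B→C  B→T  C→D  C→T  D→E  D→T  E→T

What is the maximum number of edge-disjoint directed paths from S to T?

6

Assign every edge capacity 1; by Menger, the answer equals the max flow.
Path S→T (+1); total 1.
Path S→A→T (+1); total 2.
Path S→B→T (+1); total 3.
Path S→C→T (+1); total 4.
Path S→D→T (+1); total 5.
Path S→E→T (+1); total 6.
No residual S→T path; max flow = 6.
Certifying cut of size 6: {S→A, S→B, S→C, S→D, S→E, S→T}.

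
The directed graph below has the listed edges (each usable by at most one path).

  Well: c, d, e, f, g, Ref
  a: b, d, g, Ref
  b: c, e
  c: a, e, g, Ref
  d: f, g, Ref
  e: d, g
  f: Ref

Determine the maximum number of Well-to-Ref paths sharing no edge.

Assign every edge capacity 1; by Menger, the answer equals the max flow.
Path Well→Ref (+1); total 1.
Path Well→c→Ref (+1); total 2.
Path Well→d→Ref (+1); total 3.
Path Well→f→Ref (+1); total 4.
No residual Well→Ref path; max flow = 4.
Certifying cut of size 4: {Well→Ref, Well→c, d→Ref, f→Ref}.

4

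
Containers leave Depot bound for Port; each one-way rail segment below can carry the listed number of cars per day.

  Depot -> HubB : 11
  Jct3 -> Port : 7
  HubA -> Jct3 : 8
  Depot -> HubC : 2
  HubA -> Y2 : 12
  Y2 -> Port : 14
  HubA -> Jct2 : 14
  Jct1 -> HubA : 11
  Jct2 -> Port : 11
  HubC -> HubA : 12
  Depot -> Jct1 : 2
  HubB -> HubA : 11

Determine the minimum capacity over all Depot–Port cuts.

15

Augment Depot→HubB→HubA→Jct3→Port: bottleneck 7, flow now 7.
Augment Depot→HubB→HubA→Y2→Port: bottleneck 4, flow now 11.
Augment Depot→Jct1→HubA→Y2→Port: bottleneck 2, flow now 13.
Augment Depot→HubC→HubA→Y2→Port: bottleneck 2, flow now 15.
No augmenting path remains; maximum flow = 15.
By max-flow min-cut, the minimum cut capacity equals the max flow.
In the residual graph, reachable from Depot: {Depot}.
Min-cut edges: Depot→HubB (11), Depot→Jct1 (2), Depot→HubC (2); capacity 11 + 2 + 2 = 15.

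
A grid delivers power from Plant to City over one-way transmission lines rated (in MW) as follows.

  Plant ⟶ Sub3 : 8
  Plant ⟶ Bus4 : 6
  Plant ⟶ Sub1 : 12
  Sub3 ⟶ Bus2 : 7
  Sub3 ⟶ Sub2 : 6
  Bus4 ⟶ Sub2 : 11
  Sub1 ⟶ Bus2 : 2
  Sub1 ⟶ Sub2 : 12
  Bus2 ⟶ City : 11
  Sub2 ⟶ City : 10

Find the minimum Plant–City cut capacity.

19

Augment Plant→Sub3→Bus2→City: bottleneck 7, flow now 7.
Augment Plant→Sub3→Sub2→City: bottleneck 1, flow now 8.
Augment Plant→Bus4→Sub2→City: bottleneck 6, flow now 14.
Augment Plant→Sub1→Bus2→City: bottleneck 2, flow now 16.
Augment Plant→Sub1→Sub2→City: bottleneck 3, flow now 19.
No augmenting path remains; maximum flow = 19.
By max-flow min-cut, the minimum cut capacity equals the max flow.
In the residual graph, reachable from Plant: {Plant, Sub3, Bus4, Sub1, Sub2}.
Min-cut edges: Sub3→Bus2 (7), Sub1→Bus2 (2), Sub2→City (10); capacity 7 + 2 + 10 = 19.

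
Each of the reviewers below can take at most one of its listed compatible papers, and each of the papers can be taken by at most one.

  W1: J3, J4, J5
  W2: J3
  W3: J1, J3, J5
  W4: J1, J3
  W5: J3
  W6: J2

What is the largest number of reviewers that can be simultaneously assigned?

5

Unit-capacity flow: source→left, listed edges, right→sink; max matching = max flow.
Augmenting path W1→J3 (+1); matched 1.
Augmenting path W3→J1 (+1); matched 2.
Augmenting path W6→J2 (+1); matched 3.
Augmenting path W2→J3→W1→J4 (+1); matched 4.
Augmenting path W4→J1→W3→J5 (+1); matched 5.
No augmenting path remains; maximum matching = 5.
König certificate: {W1, W3, W4, W6, J3} is a vertex cover of size 5 (every listed pair touches it), so no matching can be larger.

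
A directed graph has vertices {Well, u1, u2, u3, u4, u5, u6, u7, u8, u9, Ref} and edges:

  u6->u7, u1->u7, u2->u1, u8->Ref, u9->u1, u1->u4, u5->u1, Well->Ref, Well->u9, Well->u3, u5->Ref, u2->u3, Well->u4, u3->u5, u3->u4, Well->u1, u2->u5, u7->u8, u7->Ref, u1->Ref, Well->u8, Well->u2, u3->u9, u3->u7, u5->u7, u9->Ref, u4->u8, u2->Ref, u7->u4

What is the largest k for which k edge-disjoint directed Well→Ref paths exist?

Assign every edge capacity 1; by Menger, the answer equals the max flow.
Path Well→Ref (+1); total 1.
Path Well→u1→Ref (+1); total 2.
Path Well→u2→Ref (+1); total 3.
Path Well→u8→Ref (+1); total 4.
Path Well→u9→Ref (+1); total 5.
Path Well→u3→u5→Ref (+1); total 6.
No residual Well→Ref path; max flow = 6.
Certifying cut of size 6: {Well→Ref, Well→u1, Well→u2, Well→u3, Well→u9, u8→Ref}.

6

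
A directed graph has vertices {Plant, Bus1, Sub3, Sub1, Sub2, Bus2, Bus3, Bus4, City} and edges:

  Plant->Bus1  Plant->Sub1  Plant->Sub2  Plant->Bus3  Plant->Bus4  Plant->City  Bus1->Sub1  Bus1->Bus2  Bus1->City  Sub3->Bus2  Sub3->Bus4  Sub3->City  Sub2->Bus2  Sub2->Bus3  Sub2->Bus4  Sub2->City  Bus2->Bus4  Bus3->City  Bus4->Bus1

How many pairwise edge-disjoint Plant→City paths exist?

Assign every edge capacity 1; by Menger, the answer equals the max flow.
Path Plant→City (+1); total 1.
Path Plant→Bus1→City (+1); total 2.
Path Plant→Sub2→City (+1); total 3.
Path Plant→Bus3→City (+1); total 4.
No residual Plant→City path; max flow = 4.
Certifying cut of size 4: {Bus1→City, Plant→Bus3, Plant→City, Plant→Sub2}.

4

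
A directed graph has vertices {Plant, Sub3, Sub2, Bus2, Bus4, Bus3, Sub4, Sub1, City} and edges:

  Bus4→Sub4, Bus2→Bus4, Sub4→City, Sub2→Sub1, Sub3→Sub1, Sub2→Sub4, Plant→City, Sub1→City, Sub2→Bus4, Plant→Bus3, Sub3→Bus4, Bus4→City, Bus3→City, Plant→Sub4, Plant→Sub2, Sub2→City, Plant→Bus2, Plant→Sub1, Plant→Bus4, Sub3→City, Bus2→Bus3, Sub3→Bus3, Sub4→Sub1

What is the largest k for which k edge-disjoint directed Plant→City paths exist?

Assign every edge capacity 1; by Menger, the answer equals the max flow.
Path Plant→City (+1); total 1.
Path Plant→Sub2→City (+1); total 2.
Path Plant→Bus4→City (+1); total 3.
Path Plant→Bus3→City (+1); total 4.
Path Plant→Sub4→City (+1); total 5.
Path Plant→Sub1→City (+1); total 6.
No residual Plant→City path; max flow = 6.
Certifying cut of size 6: {Bus3→City, Bus4→City, Plant→City, Plant→Sub2, Sub1→City, Sub4→City}.

6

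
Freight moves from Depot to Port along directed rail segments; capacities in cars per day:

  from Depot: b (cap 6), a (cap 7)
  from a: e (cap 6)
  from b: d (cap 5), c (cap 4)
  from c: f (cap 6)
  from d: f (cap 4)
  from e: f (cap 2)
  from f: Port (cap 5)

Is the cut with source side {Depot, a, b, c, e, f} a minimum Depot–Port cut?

No — its capacity is 10, but the minimum cut has capacity 5.

Given cut capacity: 5 + 5 = 10.
Augment Depot→a→e→f→Port: bottleneck 2, flow now 2.
Augment Depot→b→c→f→Port: bottleneck 3, flow now 5.
No augmenting path remains; maximum flow = 5.
In the residual graph, reachable from Depot: {Depot, a, b, c, d, e, f}.
Min-cut edges: f→Port (5); capacity 5 = 5.
Cut capacity 10 exceeds the max flow 5, so it is not minimum.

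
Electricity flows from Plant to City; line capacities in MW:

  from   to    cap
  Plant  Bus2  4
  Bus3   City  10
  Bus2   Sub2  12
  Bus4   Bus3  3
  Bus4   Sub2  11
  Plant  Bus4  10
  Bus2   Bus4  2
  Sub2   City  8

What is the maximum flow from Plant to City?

Augment Plant→Bus4→Sub2→City: bottleneck 8, flow now 8.
Augment Plant→Bus4→Bus3→City: bottleneck 2, flow now 10.
Augment Plant→Bus2→Bus4→Bus3→City: bottleneck 1, flow now 11.
No augmenting path remains; maximum flow = 11.
In the residual graph, reachable from Plant: {Plant, Bus4, Bus2, Sub2}.
Min-cut edges: Bus4→Bus3 (3), Sub2→City (8); capacity 3 + 8 = 11.
This cut is saturated, so no flow can exceed 11.

11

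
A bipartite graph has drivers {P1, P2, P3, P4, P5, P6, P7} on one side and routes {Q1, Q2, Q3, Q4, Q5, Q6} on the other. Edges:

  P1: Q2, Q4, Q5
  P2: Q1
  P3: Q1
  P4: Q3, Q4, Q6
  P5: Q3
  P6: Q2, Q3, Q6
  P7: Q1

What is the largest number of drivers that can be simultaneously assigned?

5

Unit-capacity flow: source→left, listed edges, right→sink; max matching = max flow.
Augmenting path P1→Q2 (+1); matched 1.
Augmenting path P2→Q1 (+1); matched 2.
Augmenting path P4→Q3 (+1); matched 3.
Augmenting path P6→Q6 (+1); matched 4.
Augmenting path P5→Q3→P4→Q4 (+1); matched 5.
No augmenting path remains; maximum matching = 5.
König certificate: {P1, P4, P5, P6, Q1} is a vertex cover of size 5 (every listed pair touches it), so no matching can be larger.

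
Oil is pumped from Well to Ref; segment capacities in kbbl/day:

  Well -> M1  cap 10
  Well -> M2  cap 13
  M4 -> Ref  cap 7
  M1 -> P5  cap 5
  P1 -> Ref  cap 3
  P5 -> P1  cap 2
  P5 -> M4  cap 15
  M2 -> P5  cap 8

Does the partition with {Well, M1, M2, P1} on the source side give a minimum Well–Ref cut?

Given cut capacity: 5 + 8 + 3 = 16.
Augment Well→M1→P5→P1→Ref: bottleneck 2, flow now 2.
Augment Well→M1→P5→M4→Ref: bottleneck 3, flow now 5.
Augment Well→M2→P5→M4→Ref: bottleneck 4, flow now 9.
No augmenting path remains; maximum flow = 9.
In the residual graph, reachable from Well: {Well, M1, M2, P5, M4}.
Min-cut edges: P5→P1 (2), M4→Ref (7); capacity 2 + 7 = 9.
Cut capacity 16 exceeds the max flow 9, so it is not minimum.

No — its capacity is 16, but the minimum cut has capacity 9.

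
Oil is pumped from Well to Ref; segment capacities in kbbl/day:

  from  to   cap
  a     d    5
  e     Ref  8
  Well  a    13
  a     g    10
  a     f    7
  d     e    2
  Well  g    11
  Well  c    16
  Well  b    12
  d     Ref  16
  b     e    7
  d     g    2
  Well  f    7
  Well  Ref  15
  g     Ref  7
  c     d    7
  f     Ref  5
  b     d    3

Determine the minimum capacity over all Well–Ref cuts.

Augment Well→Ref: bottleneck 15, flow now 15.
Augment Well→f→Ref: bottleneck 5, flow now 20.
Augment Well→g→Ref: bottleneck 7, flow now 27.
Augment Well→a→d→Ref: bottleneck 5, flow now 32.
Augment Well→b→d→Ref: bottleneck 3, flow now 35.
Augment Well→b→e→Ref: bottleneck 7, flow now 42.
Augment Well→c→d→Ref: bottleneck 7, flow now 49.
No augmenting path remains; maximum flow = 49.
By max-flow min-cut, the minimum cut capacity equals the max flow.
In the residual graph, reachable from Well: {Well, a, b, c, f, g}.
Min-cut edges: Well→Ref (15), a→d (5), b→d (3), b→e (7), c→d (7), f→Ref (5), g→Ref (7); capacity 15 + 5 + 3 + 7 + 7 + 5 + 7 = 49.

49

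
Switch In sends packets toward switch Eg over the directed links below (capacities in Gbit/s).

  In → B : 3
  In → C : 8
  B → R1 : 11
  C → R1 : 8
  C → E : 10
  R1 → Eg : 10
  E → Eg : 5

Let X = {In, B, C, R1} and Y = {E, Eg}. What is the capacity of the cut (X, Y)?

20

Edges leaving {In, B, C, R1}: C→E (10), R1→Eg (10).
Cut capacity = 10 + 10 = 20.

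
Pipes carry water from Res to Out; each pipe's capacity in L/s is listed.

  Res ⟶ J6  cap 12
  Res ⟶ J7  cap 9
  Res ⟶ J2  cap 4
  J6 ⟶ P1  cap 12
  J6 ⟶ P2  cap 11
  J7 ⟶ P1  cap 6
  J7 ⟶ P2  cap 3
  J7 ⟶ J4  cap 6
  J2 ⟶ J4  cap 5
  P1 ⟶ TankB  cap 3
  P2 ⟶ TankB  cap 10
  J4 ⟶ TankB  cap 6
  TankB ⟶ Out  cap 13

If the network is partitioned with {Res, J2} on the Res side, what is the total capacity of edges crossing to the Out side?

Edges leaving {Res, J2}: Res→J6 (12), Res→J7 (9), J2→J4 (5).
Cut capacity = 12 + 9 + 5 = 26.

26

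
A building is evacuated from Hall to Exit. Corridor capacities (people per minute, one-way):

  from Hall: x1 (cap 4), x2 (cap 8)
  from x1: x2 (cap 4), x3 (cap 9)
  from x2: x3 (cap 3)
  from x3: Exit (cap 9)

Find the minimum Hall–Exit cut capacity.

7

Augment Hall→x1→x3→Exit: bottleneck 4, flow now 4.
Augment Hall→x2→x3→Exit: bottleneck 3, flow now 7.
No augmenting path remains; maximum flow = 7.
By max-flow min-cut, the minimum cut capacity equals the max flow.
In the residual graph, reachable from Hall: {Hall, x2}.
Min-cut edges: Hall→x1 (4), x2→x3 (3); capacity 4 + 3 = 7.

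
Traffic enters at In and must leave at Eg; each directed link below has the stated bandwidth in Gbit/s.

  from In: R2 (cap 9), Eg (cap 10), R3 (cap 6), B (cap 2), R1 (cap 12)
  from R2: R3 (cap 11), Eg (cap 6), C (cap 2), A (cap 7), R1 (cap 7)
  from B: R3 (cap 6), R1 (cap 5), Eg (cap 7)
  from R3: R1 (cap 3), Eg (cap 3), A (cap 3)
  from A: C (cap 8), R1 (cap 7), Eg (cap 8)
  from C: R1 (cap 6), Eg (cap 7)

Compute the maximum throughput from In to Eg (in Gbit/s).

27

Augment In→Eg: bottleneck 10, flow now 10.
Augment In→R2→Eg: bottleneck 6, flow now 16.
Augment In→B→Eg: bottleneck 2, flow now 18.
Augment In→R3→Eg: bottleneck 3, flow now 21.
Augment In→R2→A→Eg: bottleneck 3, flow now 24.
Augment In→R3→A→Eg: bottleneck 3, flow now 27.
No augmenting path remains; maximum flow = 27.
In the residual graph, reachable from In: {In, R1}.
Min-cut edges: In→R2 (9), In→B (2), In→R3 (6), In→Eg (10); capacity 9 + 2 + 6 + 10 = 27.
This cut is saturated, so no flow can exceed 27.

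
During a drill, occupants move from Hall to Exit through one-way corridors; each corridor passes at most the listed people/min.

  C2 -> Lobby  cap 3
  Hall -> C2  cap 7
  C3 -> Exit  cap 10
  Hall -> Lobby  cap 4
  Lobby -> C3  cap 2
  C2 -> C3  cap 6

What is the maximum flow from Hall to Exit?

8

Augment Hall→C2→C3→Exit: bottleneck 6, flow now 6.
Augment Hall→Lobby→C3→Exit: bottleneck 2, flow now 8.
No augmenting path remains; maximum flow = 8.
In the residual graph, reachable from Hall: {Hall, C2, Lobby}.
Min-cut edges: C2→C3 (6), Lobby→C3 (2); capacity 6 + 2 = 8.
This cut is saturated, so no flow can exceed 8.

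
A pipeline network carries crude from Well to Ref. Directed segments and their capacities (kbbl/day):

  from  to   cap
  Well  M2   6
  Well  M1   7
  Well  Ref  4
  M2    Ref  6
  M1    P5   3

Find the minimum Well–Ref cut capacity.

10

Augment Well→Ref: bottleneck 4, flow now 4.
Augment Well→M2→Ref: bottleneck 6, flow now 10.
No augmenting path remains; maximum flow = 10.
By max-flow min-cut, the minimum cut capacity equals the max flow.
In the residual graph, reachable from Well: {Well, M1, P5}.
Min-cut edges: Well→M2 (6), Well→Ref (4); capacity 6 + 4 = 10.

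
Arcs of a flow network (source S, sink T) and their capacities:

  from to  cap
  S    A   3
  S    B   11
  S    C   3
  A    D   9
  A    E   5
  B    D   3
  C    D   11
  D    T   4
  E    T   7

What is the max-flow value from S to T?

7

Augment S→A→D→T: bottleneck 3, flow now 3.
Augment S→B→D→T: bottleneck 1, flow now 4.
Augment S→B→D→A→E→T: bottleneck 2, flow now 6. (uses reverse residual edge)
Augment S→C→D→A→E→T: bottleneck 1, flow now 7. (uses reverse residual edge)
No augmenting path remains; maximum flow = 7.
In the residual graph, reachable from S: {S, B, C, D}.
Min-cut edges: S→A (3), D→T (4); capacity 3 + 4 = 7.
This cut is saturated, so no flow can exceed 7.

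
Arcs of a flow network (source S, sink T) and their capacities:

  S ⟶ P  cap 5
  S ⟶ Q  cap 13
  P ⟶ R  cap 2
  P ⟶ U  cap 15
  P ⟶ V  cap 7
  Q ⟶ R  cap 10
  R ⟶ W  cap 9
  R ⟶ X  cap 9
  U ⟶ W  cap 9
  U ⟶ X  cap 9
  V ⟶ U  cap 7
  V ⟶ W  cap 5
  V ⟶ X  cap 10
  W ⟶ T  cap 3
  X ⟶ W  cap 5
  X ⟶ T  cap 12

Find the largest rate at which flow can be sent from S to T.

15

Augment S→P→R→W→T: bottleneck 2, flow now 2.
Augment S→P→U→W→T: bottleneck 1, flow now 3.
Augment S→P→U→X→T: bottleneck 2, flow now 5.
Augment S→Q→R→X→T: bottleneck 9, flow now 14.
Augment S→Q→R→P→U→X→T: bottleneck 1, flow now 15. (uses reverse residual edge)
No augmenting path remains; maximum flow = 15.
In the residual graph, reachable from S: {S, Q}.
Min-cut edges: S→P (5), Q→R (10); capacity 5 + 10 = 15.
This cut is saturated, so no flow can exceed 15.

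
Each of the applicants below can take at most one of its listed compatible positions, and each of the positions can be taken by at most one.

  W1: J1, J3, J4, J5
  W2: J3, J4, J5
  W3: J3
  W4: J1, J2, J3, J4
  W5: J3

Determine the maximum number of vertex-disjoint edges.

4

Unit-capacity flow: source→left, listed edges, right→sink; max matching = max flow.
Augmenting path W1→J1 (+1); matched 1.
Augmenting path W2→J3 (+1); matched 2.
Augmenting path W4→J2 (+1); matched 3.
Augmenting path W3→J3→W2→J4 (+1); matched 4.
No augmenting path remains; maximum matching = 4.
König certificate: {W1, W2, W4, J3} is a vertex cover of size 4 (every listed pair touches it), so no matching can be larger.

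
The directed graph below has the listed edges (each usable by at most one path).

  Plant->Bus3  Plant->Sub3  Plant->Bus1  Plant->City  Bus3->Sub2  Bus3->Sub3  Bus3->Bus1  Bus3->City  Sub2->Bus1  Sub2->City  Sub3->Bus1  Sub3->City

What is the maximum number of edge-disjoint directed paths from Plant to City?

Assign every edge capacity 1; by Menger, the answer equals the max flow.
Path Plant→City (+1); total 1.
Path Plant→Bus3→City (+1); total 2.
Path Plant→Sub3→City (+1); total 3.
No residual Plant→City path; max flow = 3.
Certifying cut of size 3: {Plant→Bus3, Plant→City, Plant→Sub3}.

3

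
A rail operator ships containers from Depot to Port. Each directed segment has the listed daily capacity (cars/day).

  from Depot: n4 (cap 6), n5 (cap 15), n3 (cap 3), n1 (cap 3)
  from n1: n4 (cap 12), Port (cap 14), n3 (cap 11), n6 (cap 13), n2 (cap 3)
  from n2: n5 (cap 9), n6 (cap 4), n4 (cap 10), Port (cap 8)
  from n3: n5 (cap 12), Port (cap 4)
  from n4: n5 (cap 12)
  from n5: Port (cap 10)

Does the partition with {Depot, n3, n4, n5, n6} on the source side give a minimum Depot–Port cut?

Given cut capacity: 3 + 4 + 10 = 17.
Augment Depot→n1→Port: bottleneck 3, flow now 3.
Augment Depot→n3→Port: bottleneck 3, flow now 6.
Augment Depot→n5→Port: bottleneck 10, flow now 16.
No augmenting path remains; maximum flow = 16.
In the residual graph, reachable from Depot: {Depot, n4, n5}.
Min-cut edges: Depot→n1 (3), Depot→n3 (3), n5→Port (10); capacity 3 + 3 + 10 = 16.
Cut capacity 17 exceeds the max flow 16, so it is not minimum.

No — its capacity is 17, but the minimum cut has capacity 16.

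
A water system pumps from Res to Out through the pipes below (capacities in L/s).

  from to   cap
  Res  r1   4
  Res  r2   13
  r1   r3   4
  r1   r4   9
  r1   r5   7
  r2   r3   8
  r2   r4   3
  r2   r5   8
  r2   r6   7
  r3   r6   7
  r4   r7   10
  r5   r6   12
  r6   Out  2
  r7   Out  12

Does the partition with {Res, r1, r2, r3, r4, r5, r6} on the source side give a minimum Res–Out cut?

No — its capacity is 12, but the minimum cut has capacity 9.

Given cut capacity: 10 + 2 = 12.
Augment Res→r2→r6→Out: bottleneck 2, flow now 2.
Augment Res→r1→r4→r7→Out: bottleneck 4, flow now 6.
Augment Res→r2→r4→r7→Out: bottleneck 3, flow now 9.
No augmenting path remains; maximum flow = 9.
In the residual graph, reachable from Res: {Res, r2, r3, r5, r6}.
Min-cut edges: Res→r1 (4), r2→r4 (3), r6→Out (2); capacity 4 + 3 + 2 = 9.
Cut capacity 12 exceeds the max flow 9, so it is not minimum.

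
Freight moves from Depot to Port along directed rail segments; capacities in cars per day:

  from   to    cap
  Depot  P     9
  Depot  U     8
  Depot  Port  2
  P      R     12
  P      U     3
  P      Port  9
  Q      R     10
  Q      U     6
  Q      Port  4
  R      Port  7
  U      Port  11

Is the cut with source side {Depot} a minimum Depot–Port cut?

Yes — it is a minimum cut (capacity 19).

Given cut capacity: 9 + 8 + 2 = 19.
Augment Depot→Port: bottleneck 2, flow now 2.
Augment Depot→P→Port: bottleneck 9, flow now 11.
Augment Depot→U→Port: bottleneck 8, flow now 19.
No augmenting path remains; maximum flow = 19.
Cut capacity 19 equals the max flow, so it is a minimum cut.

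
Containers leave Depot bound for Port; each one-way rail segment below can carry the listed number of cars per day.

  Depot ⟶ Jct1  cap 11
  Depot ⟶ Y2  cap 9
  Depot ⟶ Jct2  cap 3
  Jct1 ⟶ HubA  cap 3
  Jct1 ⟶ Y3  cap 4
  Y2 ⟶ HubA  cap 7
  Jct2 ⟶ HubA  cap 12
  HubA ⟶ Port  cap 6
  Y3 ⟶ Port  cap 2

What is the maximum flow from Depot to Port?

8

Augment Depot→Jct1→HubA→Port: bottleneck 3, flow now 3.
Augment Depot→Jct1→Y3→Port: bottleneck 2, flow now 5.
Augment Depot→Y2→HubA→Port: bottleneck 3, flow now 8.
No augmenting path remains; maximum flow = 8.
In the residual graph, reachable from Depot: {Depot, Jct1, Y2, Jct2, HubA, Y3}.
Min-cut edges: HubA→Port (6), Y3→Port (2); capacity 6 + 2 = 8.
This cut is saturated, so no flow can exceed 8.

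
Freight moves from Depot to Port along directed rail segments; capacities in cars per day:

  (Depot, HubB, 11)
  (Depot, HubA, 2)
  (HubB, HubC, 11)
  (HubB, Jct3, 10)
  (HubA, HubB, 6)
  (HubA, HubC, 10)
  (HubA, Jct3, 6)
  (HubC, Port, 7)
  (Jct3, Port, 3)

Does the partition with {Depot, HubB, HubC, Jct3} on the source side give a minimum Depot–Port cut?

Given cut capacity: 2 + 7 + 3 = 12.
Augment Depot→HubB→HubC→Port: bottleneck 7, flow now 7.
Augment Depot→HubB→Jct3→Port: bottleneck 3, flow now 10.
No augmenting path remains; maximum flow = 10.
In the residual graph, reachable from Depot: {Depot, HubB, HubA, HubC, Jct3}.
Min-cut edges: HubC→Port (7), Jct3→Port (3); capacity 7 + 3 = 10.
Cut capacity 12 exceeds the max flow 10, so it is not minimum.

No — its capacity is 12, but the minimum cut has capacity 10.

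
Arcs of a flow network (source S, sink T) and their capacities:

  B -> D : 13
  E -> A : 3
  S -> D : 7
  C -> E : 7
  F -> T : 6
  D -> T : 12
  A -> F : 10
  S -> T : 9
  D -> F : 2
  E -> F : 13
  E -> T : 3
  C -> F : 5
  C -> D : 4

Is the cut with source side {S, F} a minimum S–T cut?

No — its capacity is 22, but the minimum cut has capacity 16.

Given cut capacity: 7 + 9 + 6 = 22.
Augment S→T: bottleneck 9, flow now 9.
Augment S→D→T: bottleneck 7, flow now 16.
No augmenting path remains; maximum flow = 16.
In the residual graph, reachable from S: {S}.
Min-cut edges: S→D (7), S→T (9); capacity 7 + 9 = 16.
Cut capacity 22 exceeds the max flow 16, so it is not minimum.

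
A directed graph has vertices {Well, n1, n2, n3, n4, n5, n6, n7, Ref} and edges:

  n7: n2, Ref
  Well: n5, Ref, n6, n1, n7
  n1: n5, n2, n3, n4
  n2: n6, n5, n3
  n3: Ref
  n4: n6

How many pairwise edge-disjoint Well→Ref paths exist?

Assign every edge capacity 1; by Menger, the answer equals the max flow.
Path Well→Ref (+1); total 1.
Path Well→n7→Ref (+1); total 2.
Path Well→n1→n3→Ref (+1); total 3.
No residual Well→Ref path; max flow = 3.
Certifying cut of size 3: {Well→Ref, Well→n1, Well→n7}.

3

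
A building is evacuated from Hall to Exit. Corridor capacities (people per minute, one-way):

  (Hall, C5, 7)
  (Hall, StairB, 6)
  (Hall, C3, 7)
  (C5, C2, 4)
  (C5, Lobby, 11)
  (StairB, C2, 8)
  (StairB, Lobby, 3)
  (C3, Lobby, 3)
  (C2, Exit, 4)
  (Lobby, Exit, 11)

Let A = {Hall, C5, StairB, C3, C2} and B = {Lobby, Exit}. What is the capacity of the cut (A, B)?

Edges leaving {Hall, C5, StairB, C3, C2}: C5→Lobby (11), StairB→Lobby (3), C3→Lobby (3), C2→Exit (4).
Cut capacity = 11 + 3 + 3 + 4 = 21.

21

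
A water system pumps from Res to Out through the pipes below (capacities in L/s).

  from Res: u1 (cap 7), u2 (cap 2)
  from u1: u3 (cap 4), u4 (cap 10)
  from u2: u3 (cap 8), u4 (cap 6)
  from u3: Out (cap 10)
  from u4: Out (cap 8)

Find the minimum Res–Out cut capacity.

Augment Res→u1→u3→Out: bottleneck 4, flow now 4.
Augment Res→u1→u4→Out: bottleneck 3, flow now 7.
Augment Res→u2→u3→Out: bottleneck 2, flow now 9.
No augmenting path remains; maximum flow = 9.
By max-flow min-cut, the minimum cut capacity equals the max flow.
In the residual graph, reachable from Res: {Res}.
Min-cut edges: Res→u1 (7), Res→u2 (2); capacity 7 + 2 = 9.

9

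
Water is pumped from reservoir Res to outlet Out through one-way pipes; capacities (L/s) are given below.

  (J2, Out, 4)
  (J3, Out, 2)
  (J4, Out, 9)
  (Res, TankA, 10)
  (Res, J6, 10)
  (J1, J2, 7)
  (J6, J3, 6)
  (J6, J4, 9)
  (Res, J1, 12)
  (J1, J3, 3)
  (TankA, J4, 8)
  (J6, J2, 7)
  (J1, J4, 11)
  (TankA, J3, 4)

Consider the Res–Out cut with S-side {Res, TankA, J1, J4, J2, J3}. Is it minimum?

No — its capacity is 25, but the minimum cut has capacity 15.

Given cut capacity: 10 + 9 + 4 + 2 = 25.
Augment Res→TankA→J4→Out: bottleneck 8, flow now 8.
Augment Res→TankA→J3→Out: bottleneck 2, flow now 10.
Augment Res→J6→J4→Out: bottleneck 1, flow now 11.
Augment Res→J6→J2→Out: bottleneck 4, flow now 15.
No augmenting path remains; maximum flow = 15.
In the residual graph, reachable from Res: {Res, TankA, J6, J1, J4, J2, J3}.
Min-cut edges: J4→Out (9), J2→Out (4), J3→Out (2); capacity 9 + 4 + 2 = 15.
Cut capacity 25 exceeds the max flow 15, so it is not minimum.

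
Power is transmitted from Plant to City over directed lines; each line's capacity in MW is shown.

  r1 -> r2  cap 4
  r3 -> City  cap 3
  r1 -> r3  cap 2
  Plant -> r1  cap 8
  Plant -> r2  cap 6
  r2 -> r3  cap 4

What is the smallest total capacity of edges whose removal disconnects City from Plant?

3

Augment Plant→r1→r3→City: bottleneck 2, flow now 2.
Augment Plant→r2→r3→City: bottleneck 1, flow now 3.
No augmenting path remains; maximum flow = 3.
By max-flow min-cut, the minimum cut capacity equals the max flow.
In the residual graph, reachable from Plant: {Plant, r1, r2, r3}.
Min-cut edges: r3→City (3); capacity 3 = 3.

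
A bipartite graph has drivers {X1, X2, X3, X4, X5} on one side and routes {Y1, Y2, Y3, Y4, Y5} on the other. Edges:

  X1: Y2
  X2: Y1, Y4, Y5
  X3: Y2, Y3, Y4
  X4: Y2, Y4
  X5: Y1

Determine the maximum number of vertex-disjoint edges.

Unit-capacity flow: source→left, listed edges, right→sink; max matching = max flow.
Augmenting path X1→Y2 (+1); matched 1.
Augmenting path X2→Y1 (+1); matched 2.
Augmenting path X3→Y3 (+1); matched 3.
Augmenting path X4→Y4 (+1); matched 4.
Augmenting path X5→Y1→X2→Y5 (+1); matched 5.
No augmenting path remains; maximum matching = 5.
König certificate: {X1, X2, X3, X4, X5} is a vertex cover of size 5 (every listed pair touches it), so no matching can be larger.

5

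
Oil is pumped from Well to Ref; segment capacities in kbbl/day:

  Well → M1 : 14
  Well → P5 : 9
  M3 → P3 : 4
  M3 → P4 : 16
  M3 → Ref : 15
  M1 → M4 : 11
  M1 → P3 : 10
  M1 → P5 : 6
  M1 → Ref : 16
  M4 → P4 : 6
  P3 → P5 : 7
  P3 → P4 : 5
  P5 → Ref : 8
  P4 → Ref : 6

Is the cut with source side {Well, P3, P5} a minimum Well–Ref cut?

No — its capacity is 27, but the minimum cut has capacity 22.

Given cut capacity: 14 + 5 + 8 = 27.
Augment Well→M1→Ref: bottleneck 14, flow now 14.
Augment Well→P5→Ref: bottleneck 8, flow now 22.
No augmenting path remains; maximum flow = 22.
In the residual graph, reachable from Well: {Well, P5}.
Min-cut edges: Well→M1 (14), P5→Ref (8); capacity 14 + 8 = 22.
Cut capacity 27 exceeds the max flow 22, so it is not minimum.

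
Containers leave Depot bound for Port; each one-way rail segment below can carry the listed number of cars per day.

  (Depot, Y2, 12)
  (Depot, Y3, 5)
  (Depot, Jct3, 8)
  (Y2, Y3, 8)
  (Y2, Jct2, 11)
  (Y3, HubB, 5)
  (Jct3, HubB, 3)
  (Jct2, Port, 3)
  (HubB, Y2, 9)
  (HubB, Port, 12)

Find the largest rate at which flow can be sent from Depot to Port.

Augment Depot→Y2→Jct2→Port: bottleneck 3, flow now 3.
Augment Depot→Y3→HubB→Port: bottleneck 5, flow now 8.
Augment Depot→Jct3→HubB→Port: bottleneck 3, flow now 11.
No augmenting path remains; maximum flow = 11.
In the residual graph, reachable from Depot: {Depot, Y2, Y3, Jct3, Jct2}.
Min-cut edges: Y3→HubB (5), Jct3→HubB (3), Jct2→Port (3); capacity 5 + 3 + 3 = 11.
This cut is saturated, so no flow can exceed 11.

11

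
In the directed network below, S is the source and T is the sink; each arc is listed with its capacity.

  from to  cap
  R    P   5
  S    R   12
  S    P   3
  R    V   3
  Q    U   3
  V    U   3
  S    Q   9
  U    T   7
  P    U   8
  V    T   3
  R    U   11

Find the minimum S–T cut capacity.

10

Augment S→P→U→T: bottleneck 3, flow now 3.
Augment S→Q→U→T: bottleneck 3, flow now 6.
Augment S→R→U→T: bottleneck 1, flow now 7.
Augment S→R→V→T: bottleneck 3, flow now 10.
No augmenting path remains; maximum flow = 10.
By max-flow min-cut, the minimum cut capacity equals the max flow.
In the residual graph, reachable from S: {S, P, Q, R, U}.
Min-cut edges: R→V (3), U→T (7); capacity 3 + 7 = 10.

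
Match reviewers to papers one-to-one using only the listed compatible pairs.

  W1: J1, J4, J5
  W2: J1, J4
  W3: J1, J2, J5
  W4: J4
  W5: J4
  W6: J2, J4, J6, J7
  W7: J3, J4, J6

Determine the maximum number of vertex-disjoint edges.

6

Unit-capacity flow: source→left, listed edges, right→sink; max matching = max flow.
Augmenting path W1→J1 (+1); matched 1.
Augmenting path W2→J4 (+1); matched 2.
Augmenting path W3→J2 (+1); matched 3.
Augmenting path W6→J6 (+1); matched 4.
Augmenting path W7→J3 (+1); matched 5.
Augmenting path W4→J4→W2→J1→W1→J5 (+1); matched 6.
No augmenting path remains; maximum matching = 6.
König certificate: {W1, W2, W3, W6, W7, J4} is a vertex cover of size 6 (every listed pair touches it), so no matching can be larger.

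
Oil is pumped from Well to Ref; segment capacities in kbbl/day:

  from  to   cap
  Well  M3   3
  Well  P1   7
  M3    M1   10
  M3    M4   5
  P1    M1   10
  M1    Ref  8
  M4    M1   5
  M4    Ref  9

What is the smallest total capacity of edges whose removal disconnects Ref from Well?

Augment Well→M3→M1→Ref: bottleneck 3, flow now 3.
Augment Well→P1→M1→Ref: bottleneck 5, flow now 8.
Augment Well→P1→M1→M3→M4→Ref: bottleneck 2, flow now 10. (uses reverse residual edge)
No augmenting path remains; maximum flow = 10.
By max-flow min-cut, the minimum cut capacity equals the max flow.
In the residual graph, reachable from Well: {Well}.
Min-cut edges: Well→M3 (3), Well→P1 (7); capacity 3 + 7 = 10.

10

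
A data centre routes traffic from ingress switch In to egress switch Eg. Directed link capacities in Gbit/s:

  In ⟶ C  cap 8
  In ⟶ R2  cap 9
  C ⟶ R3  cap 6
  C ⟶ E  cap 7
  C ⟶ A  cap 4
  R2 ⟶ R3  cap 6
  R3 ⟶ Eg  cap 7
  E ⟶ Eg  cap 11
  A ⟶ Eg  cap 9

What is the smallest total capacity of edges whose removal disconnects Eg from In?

Augment In→C→R3→Eg: bottleneck 6, flow now 6.
Augment In→C→E→Eg: bottleneck 2, flow now 8.
Augment In→R2→R3→Eg: bottleneck 1, flow now 9.
Augment In→R2→R3→C→E→Eg: bottleneck 5, flow now 14. (uses reverse residual edge)
No augmenting path remains; maximum flow = 14.
By max-flow min-cut, the minimum cut capacity equals the max flow.
In the residual graph, reachable from In: {In, R2}.
Min-cut edges: In→C (8), R2→R3 (6); capacity 8 + 6 = 14.

14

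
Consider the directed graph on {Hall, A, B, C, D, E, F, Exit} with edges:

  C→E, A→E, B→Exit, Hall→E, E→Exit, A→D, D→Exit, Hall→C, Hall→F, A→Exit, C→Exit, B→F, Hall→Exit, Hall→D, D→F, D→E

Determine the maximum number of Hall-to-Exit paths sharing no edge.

4

Assign every edge capacity 1; by Menger, the answer equals the max flow.
Path Hall→Exit (+1); total 1.
Path Hall→C→Exit (+1); total 2.
Path Hall→D→Exit (+1); total 3.
Path Hall→E→Exit (+1); total 4.
No residual Hall→Exit path; max flow = 4.
Certifying cut of size 4: {Hall→C, Hall→D, Hall→E, Hall→Exit}.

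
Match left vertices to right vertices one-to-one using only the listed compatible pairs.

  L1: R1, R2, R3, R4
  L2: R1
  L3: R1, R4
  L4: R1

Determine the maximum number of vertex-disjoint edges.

Unit-capacity flow: source→left, listed edges, right→sink; max matching = max flow.
Augmenting path L1→R1 (+1); matched 1.
Augmenting path L3→R4 (+1); matched 2.
Augmenting path L2→R1→L1→R2 (+1); matched 3.
No augmenting path remains; maximum matching = 3.
König certificate: {L1, L3, R1} is a vertex cover of size 3 (every listed pair touches it), so no matching can be larger.

3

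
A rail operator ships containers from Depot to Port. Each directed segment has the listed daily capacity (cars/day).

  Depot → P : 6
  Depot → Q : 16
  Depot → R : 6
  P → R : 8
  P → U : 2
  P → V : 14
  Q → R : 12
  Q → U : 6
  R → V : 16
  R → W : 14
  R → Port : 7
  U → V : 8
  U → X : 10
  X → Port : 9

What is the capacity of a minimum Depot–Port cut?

Augment Depot→R→Port: bottleneck 6, flow now 6.
Augment Depot→P→R→Port: bottleneck 1, flow now 7.
Augment Depot→P→U→X→Port: bottleneck 2, flow now 9.
Augment Depot→Q→U→X→Port: bottleneck 6, flow now 15.
No augmenting path remains; maximum flow = 15.
By max-flow min-cut, the minimum cut capacity equals the max flow.
In the residual graph, reachable from Depot: {Depot, P, Q, R, V, W}.
Min-cut edges: P→U (2), Q→U (6), R→Port (7); capacity 2 + 6 + 7 = 15.

15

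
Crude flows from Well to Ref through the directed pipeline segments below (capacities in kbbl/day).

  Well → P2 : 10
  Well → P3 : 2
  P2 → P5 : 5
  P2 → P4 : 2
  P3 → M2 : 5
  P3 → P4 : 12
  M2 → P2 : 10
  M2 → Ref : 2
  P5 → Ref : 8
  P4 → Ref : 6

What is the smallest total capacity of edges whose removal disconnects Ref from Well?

Augment Well→P2→P5→Ref: bottleneck 5, flow now 5.
Augment Well→P2→P4→Ref: bottleneck 2, flow now 7.
Augment Well→P3→M2→Ref: bottleneck 2, flow now 9.
No augmenting path remains; maximum flow = 9.
By max-flow min-cut, the minimum cut capacity equals the max flow.
In the residual graph, reachable from Well: {Well, P2}.
Min-cut edges: Well→P3 (2), P2→P5 (5), P2→P4 (2); capacity 2 + 5 + 2 = 9.

9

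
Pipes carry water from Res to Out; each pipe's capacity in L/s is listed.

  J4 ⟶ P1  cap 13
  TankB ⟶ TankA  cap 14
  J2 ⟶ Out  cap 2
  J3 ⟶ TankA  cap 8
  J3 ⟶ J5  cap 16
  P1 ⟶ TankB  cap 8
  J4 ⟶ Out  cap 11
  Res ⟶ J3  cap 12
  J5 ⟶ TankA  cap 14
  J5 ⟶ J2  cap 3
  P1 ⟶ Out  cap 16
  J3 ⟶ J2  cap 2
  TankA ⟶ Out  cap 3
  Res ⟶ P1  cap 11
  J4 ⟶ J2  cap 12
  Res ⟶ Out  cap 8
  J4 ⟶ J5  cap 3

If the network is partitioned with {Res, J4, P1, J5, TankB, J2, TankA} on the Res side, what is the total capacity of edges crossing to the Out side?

Edges leaving {Res, J4, P1, J5, TankB, J2, TankA}: Res→J3 (12), Res→Out (8), J4→Out (11), P1→Out (16), J2→Out (2), TankA→Out (3).
Cut capacity = 12 + 8 + 11 + 16 + 2 + 3 = 52.

52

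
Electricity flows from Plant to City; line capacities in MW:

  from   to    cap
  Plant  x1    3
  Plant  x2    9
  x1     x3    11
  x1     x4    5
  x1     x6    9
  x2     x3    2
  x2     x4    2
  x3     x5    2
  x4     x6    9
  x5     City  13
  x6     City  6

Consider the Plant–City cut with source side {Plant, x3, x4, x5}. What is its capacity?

Edges leaving {Plant, x3, x4, x5}: Plant→x1 (3), Plant→x2 (9), x4→x6 (9), x5→City (13).
Cut capacity = 3 + 9 + 9 + 13 = 34.

34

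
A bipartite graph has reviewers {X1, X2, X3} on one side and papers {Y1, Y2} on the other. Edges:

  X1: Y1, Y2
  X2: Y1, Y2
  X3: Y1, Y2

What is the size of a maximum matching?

2

Unit-capacity flow: source→left, listed edges, right→sink; max matching = max flow.
Augmenting path X1→Y1 (+1); matched 1.
Augmenting path X2→Y2 (+1); matched 2.
No augmenting path remains; maximum matching = 2.
König certificate: {Y1, Y2} is a vertex cover of size 2 (every listed pair touches it), so no matching can be larger.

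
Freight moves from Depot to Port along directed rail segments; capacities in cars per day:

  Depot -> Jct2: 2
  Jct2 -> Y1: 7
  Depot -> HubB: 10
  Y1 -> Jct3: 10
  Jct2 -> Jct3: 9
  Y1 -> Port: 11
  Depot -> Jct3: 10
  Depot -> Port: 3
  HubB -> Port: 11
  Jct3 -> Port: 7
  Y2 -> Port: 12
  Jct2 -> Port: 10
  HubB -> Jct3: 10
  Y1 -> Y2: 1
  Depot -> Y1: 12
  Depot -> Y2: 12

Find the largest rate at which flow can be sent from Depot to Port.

Augment Depot→Port: bottleneck 3, flow now 3.
Augment Depot→Jct2→Port: bottleneck 2, flow now 5.
Augment Depot→Y2→Port: bottleneck 12, flow now 17.
Augment Depot→HubB→Port: bottleneck 10, flow now 27.
Augment Depot→Y1→Port: bottleneck 11, flow now 38.
Augment Depot→Jct3→Port: bottleneck 7, flow now 45.
No augmenting path remains; maximum flow = 45.
In the residual graph, reachable from Depot: {Depot, Y2, Y1, Jct3}.
Min-cut edges: Depot→Jct2 (2), Depot→HubB (10), Depot→Port (3), Y2→Port (12), Y1→Port (11), Jct3→Port (7); capacity 2 + 10 + 3 + 12 + 11 + 7 = 45.
This cut is saturated, so no flow can exceed 45.

45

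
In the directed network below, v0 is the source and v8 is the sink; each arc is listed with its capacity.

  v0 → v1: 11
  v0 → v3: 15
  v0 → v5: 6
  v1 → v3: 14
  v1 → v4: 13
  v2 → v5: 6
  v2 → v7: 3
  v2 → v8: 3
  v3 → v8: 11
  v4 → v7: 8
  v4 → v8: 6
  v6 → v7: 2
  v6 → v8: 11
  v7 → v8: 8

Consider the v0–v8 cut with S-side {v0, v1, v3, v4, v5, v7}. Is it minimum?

Given cut capacity: 11 + 6 + 8 = 25.
Augment v0→v3→v8: bottleneck 11, flow now 11.
Augment v0→v1→v4→v8: bottleneck 6, flow now 17.
Augment v0→v1→v4→v7→v8: bottleneck 5, flow now 22.
No augmenting path remains; maximum flow = 22.
In the residual graph, reachable from v0: {v0, v3, v5}.
Min-cut edges: v0→v1 (11), v3→v8 (11); capacity 11 + 11 = 22.
Cut capacity 25 exceeds the max flow 22, so it is not minimum.

No — its capacity is 25, but the minimum cut has capacity 22.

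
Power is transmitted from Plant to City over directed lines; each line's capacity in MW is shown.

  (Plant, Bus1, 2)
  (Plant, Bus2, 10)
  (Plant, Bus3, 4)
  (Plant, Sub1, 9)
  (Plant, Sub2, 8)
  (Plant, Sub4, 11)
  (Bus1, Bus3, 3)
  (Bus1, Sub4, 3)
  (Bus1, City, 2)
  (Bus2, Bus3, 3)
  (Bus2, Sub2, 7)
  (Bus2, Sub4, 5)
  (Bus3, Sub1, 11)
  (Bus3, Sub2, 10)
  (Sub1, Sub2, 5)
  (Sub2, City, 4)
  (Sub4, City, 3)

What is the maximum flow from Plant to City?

Augment Plant→Bus1→City: bottleneck 2, flow now 2.
Augment Plant→Sub2→City: bottleneck 4, flow now 6.
Augment Plant→Sub4→City: bottleneck 3, flow now 9.
No augmenting path remains; maximum flow = 9.
In the residual graph, reachable from Plant: {Plant, Bus2, Bus3, Sub1, Sub2, Sub4}.
Min-cut edges: Plant→Bus1 (2), Sub2→City (4), Sub4→City (3); capacity 2 + 4 + 3 = 9.
This cut is saturated, so no flow can exceed 9.

9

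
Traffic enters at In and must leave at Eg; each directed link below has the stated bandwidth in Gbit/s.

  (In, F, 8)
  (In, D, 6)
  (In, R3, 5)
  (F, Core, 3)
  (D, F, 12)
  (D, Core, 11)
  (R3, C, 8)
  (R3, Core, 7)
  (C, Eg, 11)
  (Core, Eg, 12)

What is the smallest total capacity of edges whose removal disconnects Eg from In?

14

Augment In→F→Core→Eg: bottleneck 3, flow now 3.
Augment In→D→Core→Eg: bottleneck 6, flow now 9.
Augment In→R3→C→Eg: bottleneck 5, flow now 14.
No augmenting path remains; maximum flow = 14.
By max-flow min-cut, the minimum cut capacity equals the max flow.
In the residual graph, reachable from In: {In, F}.
Min-cut edges: In→D (6), In→R3 (5), F→Core (3); capacity 6 + 5 + 3 = 14.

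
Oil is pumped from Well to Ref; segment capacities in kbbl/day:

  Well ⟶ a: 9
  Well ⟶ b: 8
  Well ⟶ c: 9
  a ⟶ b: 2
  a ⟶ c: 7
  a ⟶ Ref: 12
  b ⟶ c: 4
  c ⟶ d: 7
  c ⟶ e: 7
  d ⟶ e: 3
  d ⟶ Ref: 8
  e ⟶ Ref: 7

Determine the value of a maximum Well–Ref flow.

Augment Well→a→Ref: bottleneck 9, flow now 9.
Augment Well→c→d→Ref: bottleneck 7, flow now 16.
Augment Well→c→e→Ref: bottleneck 2, flow now 18.
Augment Well→b→c→e→Ref: bottleneck 4, flow now 22.
No augmenting path remains; maximum flow = 22.
In the residual graph, reachable from Well: {Well, b}.
Min-cut edges: Well→a (9), Well→c (9), b→c (4); capacity 9 + 9 + 4 = 22.
This cut is saturated, so no flow can exceed 22.

22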